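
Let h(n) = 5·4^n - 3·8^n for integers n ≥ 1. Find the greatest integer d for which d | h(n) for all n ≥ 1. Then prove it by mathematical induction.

d = 4

Computing the first values: h(1) = -4 and h(2) = -112; gcd(-4, -112) = 4, so d ≤ 4.
We prove 4 | 5·4^n - 3·8^n for all n ≥ 1 by induction on n.
Base case (n = 1): h(1) = -4 = 4·(-1), so 4 | h(1).
Inductive step: suppose the statement holds for some m ≥ 1, i.e. 4 | h(m). Then
h(m+1) − 8·h(m) = (5·4^(m+1) - 3·8^(m+1)) − 8·(5·4^m - 3·8^m) = (5)·4^m·(4 − 8) = (-20)·4^m. Since 4 | h(m) by the inductive hypothesis, 4 | 8·h(m); and 4 | -20 since -20 = 4·-5. Therefore 4 | h(m+1).
By the principle of mathematical induction, the result holds for all n ≥ 1.
Therefore the largest such d is 4.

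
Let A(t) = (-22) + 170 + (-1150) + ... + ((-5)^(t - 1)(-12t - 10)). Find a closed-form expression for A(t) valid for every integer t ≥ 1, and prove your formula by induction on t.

We claim A(t) = 2(-5)^t(t + 1) - 2 for all t ≥ 1.
Base step (t = 1): A(1) = -22, and the closed form gives -22. They agree.
For the inductive step, assume it holds for an arbitrary i ≥ 1, so A(i) = 2(-5)^i(i + 1) - 2.
Then A(i+1) = A(i) + ((-5)^i(-12i - 22)) = (2(-5)^i(i + 1) - 2) + ((-5)^i(-12i - 22)).
Simplifying, A(i+1) = -10(-5)^i·i - 20(-5)^i - 2 = 2(-5)^(i+1)((i+1) + 1) - 2,
which is the closed form with t = i+1.
This completes the induction.

A(t) = 2(-5)^t(t + 1) - 2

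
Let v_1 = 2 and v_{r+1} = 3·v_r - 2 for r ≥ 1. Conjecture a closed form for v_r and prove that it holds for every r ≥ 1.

v_r = 3^(r - 1) + 1

Computing the first terms: v_1 = 2, v_2 = 4, v_3 = 10. This suggests v_r = 3^(r - 1) + 1.
Base case (r = 1): the formula gives 2 = 2 = v_1.
For the inductive step, assume it holds for an arbitrary i ≥ 1, so v_i = 3^(i - 1) + 1.
Then v_{i+1} = 3·v_i - 2 = 3·(3^(i - 1) + 1) - 2 = 3^i + 1 = 3^((i+1) - 1) + 1,
which is the claimed formula at r = i+1.
By the principle of mathematical induction, the result holds for all r ≥ 1.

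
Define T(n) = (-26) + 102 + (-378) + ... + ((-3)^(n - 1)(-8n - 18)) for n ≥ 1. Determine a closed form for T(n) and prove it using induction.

T(n) = (-3)^n(2n + 5) - 5

We claim T(n) = (-3)^n(2n + 5) - 5 for all n ≥ 1.
Base step (n = 1): T(1) = -26, and the closed form gives -26. They agree.
Inductive step: assume the claim holds for n = j, so T(j) = (-3)^j(2j + 5) - 5.
Then T(j+1) = T(j) + ((-3)^j(-8j - 26)) = ((-3)^j(2j + 5) - 5) + ((-3)^j(-8j - 26)).
Simplifying, T(j+1) = -6(-3)^j·j - 21(-3)^j - 5 = (-3)^(j+1)(2(j+1) + 5) - 5,
which is the closed form with n = j+1.
By the principle of mathematical induction, the result holds for all n ≥ 1.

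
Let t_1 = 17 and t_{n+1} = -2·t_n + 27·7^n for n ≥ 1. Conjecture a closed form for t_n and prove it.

t_n = -(-2)^(n + 1) + 3·7^n

Computing the first terms: t_1 = 17, t_2 = 155, t_3 = 1013. This suggests t_n = -(-2)^(n + 1) + 3·7^n.
For the base case n = 1: the formula gives 17 = 17 = t_1.
For the inductive step, assume it holds for an arbitrary j ≥ 1, so t_j = -(-2)^(j + 1) + 3·7^j.
Then t_{j+1} = -2·t_j + 27·7^j = -2·(-(-2)^(j + 1) + 3·7^j) + 27·7^j = -(-2)^(j + 2) + 3·7^(j + 1) = -(-2)^((j+1) + 1) + 3·7^(j+1),
which is the claimed formula at n = j+1.
By the principle of mathematical induction, the result holds for all n ≥ 1.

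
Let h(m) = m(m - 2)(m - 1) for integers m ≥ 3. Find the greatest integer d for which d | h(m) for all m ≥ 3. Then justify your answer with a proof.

d = 6

Computing the first values: h(3) = 6 and h(4) = 24; gcd(6, 24) = 6, so d ≤ 6.
We prove 6 | m(m - 2)(m - 1) for all m ≥ 3 by induction on m.
Base case (m = 3): h(3) = 6 = 6·(1), so 6 | h(3).
Inductive step: assume the claim holds for m = r, i.e. 6 | h(r). Then
h(r+1) − h(r) = (r-1)·r·(r+1) − (r-2)·(r-1)·r = (r-1)·r·[(r+1) − (r-2)] = 3·(r-1)·r. The product of 2 consecutive integers is divisible by (2)! = 2, so h(r+1) − h(r) is divisible by 3·2 = 6. By the inductive hypothesis 6 | h(r), hence 6 | h(r+1).
By induction, the statement is established for all m ≥ 3.
Therefore the largest such d is 6.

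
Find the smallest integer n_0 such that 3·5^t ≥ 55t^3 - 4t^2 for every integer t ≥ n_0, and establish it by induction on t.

At t = 4: 1875 < 3456, so the inequality fails and n_0 ≥ 5. We prove 3·5^t ≥ 55t^3 - 4t^2 for all t ≥ 5.
Base case (t = 5): 3·5^t = 9375 and 55t^3 - 4t^2 = 6775, so 9375 ≥ 6775.
Inductive step: assume the claim holds for t = i, so 3·5^i ≥ 55i^3 - 4i^2.
Then 3·5^(i + 1) = 5·(3·5^i) ≥ 5·(55i^3 - 4i^2).
Also, for i ≥ 5 we have 5·(55i^3 - 4i^2) ≥ 55(i+1)^3 - 4(i+1)^2, since 5·(55i^3 - 4i^2) − (55(i+1)^3 - 4(i+1)^2) = 220i^3 - 181i^2 - 157i - 51, which is nonnegative for all i ≥ 5.
Combining, 3·5^(i + 1) ≥ 55(i+1)^3 - 4(i+1)^2.
By induction, the statement is established for all t ≥ 5.
Hence the smallest such n_0 is 5.

n_0 = 5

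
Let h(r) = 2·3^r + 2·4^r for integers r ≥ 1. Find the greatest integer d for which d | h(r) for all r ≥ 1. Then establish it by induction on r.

d = 2

Computing the first values: h(1) = 14 and h(2) = 50; gcd(14, 50) = 2, so d ≤ 2.
We prove 2 | 2·3^r + 2·4^r for all r ≥ 1 by induction on r.
Base case (r = 1): h(1) = 14 = 2·(7), so 2 | h(1).
Inductive step: suppose the statement holds for some m ≥ 1, i.e. 2 | h(m). Then
h(m+1) − 4·h(m) = (2·3^(m+1) + 2·4^(m+1)) − 4·(2·3^m + 2·4^m) = (2)·3^m·(3 − 4) = (-2)·3^m. Since 2 | h(m) by the inductive hypothesis, 2 | 4·h(m); and 2 | -2 since -2 = 2·-1. Therefore 2 | h(m+1).
By the principle of mathematical induction, the result holds for all r ≥ 1.
Therefore the largest such d is 2.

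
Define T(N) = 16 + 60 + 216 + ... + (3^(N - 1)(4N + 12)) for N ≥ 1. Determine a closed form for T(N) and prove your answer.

T(N) = 3^N(2N + 5) - 5

We claim T(N) = 3^N(2N + 5) - 5 for all N ≥ 1.
For the base case N = 1: T(1) = 16, and the closed form gives 16. They agree.
Suppose the result is true for N = p, so T(p) = 3^p(2p + 5) - 5.
Then T(p+1) = T(p) + (4·3^p(p + 4)) = (3^p(2p + 5) - 5) + (4·3^p(p + 4)).
Simplifying, T(p+1) = 6·3^p·p + 21·3^p - 5 = 3^(p+1)(2(p+1) + 5) - 5,
which is the closed form with N = p+1.
By the principle of mathematical induction, the result holds for all N ≥ 1.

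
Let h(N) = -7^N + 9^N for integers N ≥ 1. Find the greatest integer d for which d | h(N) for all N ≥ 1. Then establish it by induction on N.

d = 2

Computing the first values: h(1) = 2 and h(2) = 32; gcd(2, 32) = 2, so d ≤ 2.
We prove 2 | -7^N + 9^N for all N ≥ 1 by induction on N.
For the base case N = 1: h(1) = 2 = 2·(1), so 2 | h(1).
Inductive step: assume the claim holds for N = k, i.e. 2 | h(k). Then
9^{k+1} − 7^{k+1} = 9·9^k − 7·7^k = 9·(9^k − 7^k) + (2)·7^k. The first term is divisible by 2 by the inductive hypothesis, and the second term (2)·7^k is divisible by 2 since 2 | 2. Hence 2 | h(k+1).
This completes the induction.
Therefore the largest such d is 2.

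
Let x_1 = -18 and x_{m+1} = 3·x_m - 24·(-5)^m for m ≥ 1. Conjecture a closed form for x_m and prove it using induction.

x_m = 3(-5)^m - 3^m

Computing the first terms: x_1 = -18, x_2 = 66, x_3 = -402. This suggests x_m = 3(-5)^m - 3^m.
Base case (m = 1): the formula gives -18 = -18 = x_1.
Suppose the result is true for m = i, so x_i = 3(-5)^i - 3^i.
Then x_{i+1} = 3·x_i - 24·(-5)^i = 3·(3(-5)^i - 3^i) - 24·(-5)^i = 3(-5)^(i + 1) - 3^(i + 1),
which is the claimed formula at m = i+1.
Hence, by induction on m, the claim holds for every m ≥ 1.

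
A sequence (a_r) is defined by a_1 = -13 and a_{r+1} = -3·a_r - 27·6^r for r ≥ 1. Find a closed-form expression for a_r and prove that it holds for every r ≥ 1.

a_r = 5(-3)^(r - 1) - 3·6^r

Computing the first terms: a_1 = -13, a_2 = -123, a_3 = -603. This suggests a_r = 5(-3)^(r - 1) - 3·6^r.
Base case (r = 1): the formula gives -13 = -13 = a_1.
Suppose the result is true for r = j, so a_j = 5(-3)^(j - 1) - 3·6^j.
Then a_{j+1} = -3·a_j - 27·6^j = -3·(5(-3)^(j - 1) - 3·6^j) - 27·6^j = 5(-3)^j - 3·6^(j + 1) = 5(-3)^((j+1) - 1) - 3·6^(j+1),
which is the claimed formula at r = j+1.
By induction, the statement is established for all r ≥ 1.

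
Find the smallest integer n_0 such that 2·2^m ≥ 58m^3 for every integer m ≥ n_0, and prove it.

At m = 17: 262144 < 284954, so the inequality fails and n_0 ≥ 18. We prove 2·2^m ≥ 58m^3 for all m ≥ 18.
Base case (m = 18): 2·2^m = 524288 and 58m^3 = 338256, so 524288 ≥ 338256.
Suppose the result is true for m = p, so 2·2^p ≥ 58p^3.
Then 2·2^(p + 1) = 2·(2·2^p) ≥ 2·(58p^3).
Also, for p ≥ 18 we have 2·(58p^3) ≥ 58(p+1)^3, since 2 ≥ (1 + 1/p)^3 for all p ≥ 18.
Combining, 2·2^(p + 1) ≥ 58(p+1)^3.
By induction, the statement is established for all m ≥ 18.
Hence the smallest such n_0 is 18.

n_0 = 18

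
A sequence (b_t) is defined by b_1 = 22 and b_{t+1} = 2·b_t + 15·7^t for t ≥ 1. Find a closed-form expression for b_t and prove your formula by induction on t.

Computing the first terms: b_1 = 22, b_2 = 149, b_3 = 1033. This suggests b_t = 2^(t - 1) + 3·7^t.
Base step (t = 1): the formula gives 22 = 22 = b_1.
Suppose the result is true for t = r, so b_r = 2^(r - 1) + 3·7^r.
Then b_{r+1} = 2·b_r + 15·7^r = 2·(2^(r - 1) + 3·7^r) + 15·7^r = 2^r + 3·7^(r + 1) = 2^((r+1) - 1) + 3·7^(r+1),
which is the claimed formula at t = r+1.
Hence, by induction on t, the claim holds for every t ≥ 1.

b_t = 2^(t - 1) + 3·7^t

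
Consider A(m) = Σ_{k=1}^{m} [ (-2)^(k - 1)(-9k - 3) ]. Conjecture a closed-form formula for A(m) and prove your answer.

A(m) = (-2)^m(3m + 2) - 2

We claim A(m) = (-2)^m(3m + 2) - 2 for all m ≥ 1.
For the base case m = 1: A(1) = -12, and the closed form gives -12. They agree.
Inductive step: suppose the statement holds for some k ≥ 1, so A(k) = (-2)^k(3k + 2) - 2.
Then A(k+1) = A(k) + ((-2)^k(-9k - 12)) = ((-2)^k(3k + 2) - 2) + ((-2)^k(-9k - 12)).
Simplifying, A(k+1) = -6(-2)^k·k - 10(-2)^k - 2 = (-2)^(k+1)(3(k+1) + 2) - 2,
which is the closed form with m = k+1.
This completes the induction.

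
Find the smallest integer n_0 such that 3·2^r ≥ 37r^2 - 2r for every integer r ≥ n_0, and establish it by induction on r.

At r = 10: 3072 < 3680, so the inequality fails and n_0 ≥ 11. We prove 3·2^r ≥ 37r^2 - 2r for all r ≥ 11.
When r = 11: 3·2^r = 6144 and 37r^2 - 2r = 4455, so 6144 ≥ 4455.
Suppose the result is true for r = k, so 3·2^k ≥ 37k^2 - 2k.
Then 3·2^(k + 1) = 2·(3·2^k) ≥ 2·(37k^2 - 2k).
Also, for k ≥ 11 we have 2·(37k^2 - 2k) ≥ 37(k+1)^2 - 2(k+1), since 2·(37k^2 - 2k) − (37(k+1)^2 - 2(k+1)) = 37k^2 - 76k - 35, which is nonnegative for all k ≥ 11.
Combining, 3·2^(k + 1) ≥ 37(k+1)^2 - 2(k+1).
By the principle of mathematical induction, the result holds for all r ≥ 11.
Hence the smallest such n_0 is 11.

n_0 = 11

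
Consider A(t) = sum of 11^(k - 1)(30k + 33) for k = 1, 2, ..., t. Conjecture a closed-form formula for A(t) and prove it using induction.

A(t) = 3·11^t(t + 1) - 3

We claim A(t) = 3·11^t(t + 1) - 3 for all t ≥ 1.
Base step (t = 1): A(1) = 63, and the closed form gives 63. They agree.
Suppose the result is true for t = k, so A(k) = 3·11^k(k + 1) - 3.
Then A(k+1) = A(k) + (11^k(30k + 63)) = (3·11^k(k + 1) - 3) + (11^k(30k + 63)).
Simplifying, A(k+1) = 33·11^k·k + 66·11^k - 3 = 3·11^(k+1)((k+1) + 1) - 3,
which is the closed form with t = k+1.
Hence, by induction on t, the claim holds for every t ≥ 1.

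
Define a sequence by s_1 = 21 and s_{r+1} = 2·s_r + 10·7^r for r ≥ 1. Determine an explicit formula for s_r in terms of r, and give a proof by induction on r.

Computing the first terms: s_1 = 21, s_2 = 112, s_3 = 714. This suggests s_r = 7·2^(r - 1) + 2·7^r.
When r = 1: the formula gives 21 = 21 = s_1.
Inductive step: suppose the statement holds for some j ≥ 1, so s_j = 7·2^(j - 1) + 2·7^j.
Then s_{j+1} = 2·s_j + 10·7^j = 2·(7·2^(j - 1) + 2·7^j) + 10·7^j = 7·2^j + 2·7^(j + 1) = 7·2^((j+1) - 1) + 2·7^(j+1),
which is the claimed formula at r = j+1.
By the principle of mathematical induction, the result holds for all r ≥ 1.

s_r = 7·2^(r - 1) + 2·7^r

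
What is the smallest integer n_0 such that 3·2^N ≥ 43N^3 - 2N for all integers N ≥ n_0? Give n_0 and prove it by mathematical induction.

At N = 15: 98304 < 145095, so the inequality fails and n_0 ≥ 16. We prove 3·2^N ≥ 43N^3 - 2N for all N ≥ 16.
For the base case N = 16: 3·2^N = 196608 and 43N^3 - 2N = 176096, so 196608 ≥ 176096.
Suppose the result is true for N = r, so 3·2^r ≥ 43r^3 - 2r.
Then 3·2^(r + 1) = 2·(3·2^r) ≥ 2·(43r^3 - 2r).
Also, for r ≥ 16 we have 2·(43r^3 - 2r) ≥ 43(r+1)^3 - 2(r+1), since 2·(43r^3 - 2r) − (43(r+1)^3 - 2(r+1)) = 43r^3 - 129r^2 - 131r - 41, which is nonnegative for all r ≥ 16.
Combining, 3·2^(r + 1) ≥ 43(r+1)^3 - 2(r+1).
By the principle of mathematical induction, the result holds for all N ≥ 16.
Hence the smallest such n_0 is 16.

n_0 = 16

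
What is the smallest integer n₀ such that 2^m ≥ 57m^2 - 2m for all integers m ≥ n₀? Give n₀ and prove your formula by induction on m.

At m = 13: 8192 < 9607, so the inequality fails and n₀ ≥ 14. We prove 2^m ≥ 57m^2 - 2m for all m ≥ 14.
For the base case m = 14: 2^m = 16384 and 57m^2 - 2m = 11144, so 16384 ≥ 11144.
Inductive step: assume the claim holds for m = r, so 2^r ≥ 57r^2 - 2r.
Then 2^(r + 1) = 2·(2^r) ≥ 2·(57r^2 - 2r).
Also, for r ≥ 14 we have 2·(57r^2 - 2r) ≥ 57(r+1)^2 - 2(r+1), since 2·(57r^2 - 2r) − (57(r+1)^2 - 2(r+1)) = 57r^2 - 116r - 55, which is nonnegative for all r ≥ 14.
Combining, 2^(r + 1) ≥ 57(r+1)^2 - 2(r+1).
By the principle of mathematical induction, the result holds for all m ≥ 14.
Hence the smallest such n₀ is 14.

n₀ = 14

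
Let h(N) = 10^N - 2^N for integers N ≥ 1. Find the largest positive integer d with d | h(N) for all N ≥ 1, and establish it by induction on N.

Computing the first values: h(1) = 8 and h(2) = 96; gcd(8, 96) = 8, so d ≤ 8.
We prove 8 | 10^N - 2^N for all N ≥ 1 by induction on N.
Base step (N = 1): h(1) = 8 = 8·(1), so 8 | h(1).
Inductive step: suppose the statement holds for some k ≥ 1, i.e. 8 | h(k). Then
10^{k+1} − 2^{k+1} = 10·10^k − 2·2^k = 10·(10^k − 2^k) + (8)·2^k. The first term is divisible by 8 by the inductive hypothesis, and the second term (8)·2^k is divisible by 8 since 8 | 8. Hence 8 | h(k+1).
Hence, by induction on N, the claim holds for every N ≥ 1.
Therefore the largest such d is 8.

d = 8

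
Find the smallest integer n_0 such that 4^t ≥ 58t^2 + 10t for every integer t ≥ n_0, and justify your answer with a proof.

n_0 = 6

At t = 5: 1024 < 1500, so the inequality fails and n_0 ≥ 6. We prove 4^t ≥ 58t^2 + 10t for all t ≥ 6.
Base step (t = 6): 4^t = 4096 and 58t^2 + 10t = 2148, so 4096 ≥ 2148.
Inductive step: assume the claim holds for t = i, so 4^i ≥ 58i^2 + 10i.
Then 4^(i + 1) = 4·(4^i) ≥ 4·(58i^2 + 10i).
Also, for i ≥ 6 we have 4·(58i^2 + 10i) ≥ 58(i+1)^2 + 10(i+1), since 4·(58i^2 + 10i) − (58(i+1)^2 + 10(i+1)) = 174i^2 - 86i - 68, which is nonnegative for all i ≥ 6.
Combining, 4^(i + 1) ≥ 58(i+1)^2 + 10(i+1).
Hence, by induction on t, the claim holds for every t ≥ 6.
Hence the smallest such n_0 is 6.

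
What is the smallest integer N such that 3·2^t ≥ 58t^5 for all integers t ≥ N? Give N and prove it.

N = 29

At t = 28: 805306368 < 998201344, so the inequality fails and N ≥ 29. We prove 3·2^t ≥ 58t^5 for all t ≥ 29.
For the base case t = 29: 3·2^t = 1610612736 and 58t^5 = 1189646642, so 1610612736 ≥ 1189646642.
For the inductive step, assume it holds for an arbitrary m ≥ 29, so 3·2^m ≥ 58m^5.
Then 3·2^(m + 1) = 2·(3·2^m) ≥ 2·(58m^5).
Also, for m ≥ 29 we have 2·(58m^5) ≥ 58(m+1)^5, since 2 ≥ (1 + 1/m)^5 for all m ≥ 29.
Combining, 3·2^(m + 1) ≥ 58(m+1)^5.
Hence, by induction on t, the claim holds for every t ≥ 29.
Hence the smallest such N is 29.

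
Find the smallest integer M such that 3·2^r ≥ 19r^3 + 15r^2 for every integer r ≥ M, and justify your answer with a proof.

M = 15

At r = 14: 49152 < 55076, so the inequality fails and M ≥ 15. We prove 3·2^r ≥ 19r^3 + 15r^2 for all r ≥ 15.
Base case (r = 15): 3·2^r = 98304 and 19r^3 + 15r^2 = 67500, so 98304 ≥ 67500.
For the inductive step, assume it holds for an arbitrary p ≥ 15, so 3·2^p ≥ 19p^3 + 15p^2.
Then 3·2^(p + 1) = 2·(3·2^p) ≥ 2·(19p^3 + 15p^2).
Also, for p ≥ 15 we have 2·(19p^3 + 15p^2) ≥ 19(p+1)^3 + 15(p+1)^2, since 2·(19p^3 + 15p^2) − (19(p+1)^3 + 15(p+1)^2) = 19p^3 - 42p^2 - 87p - 34, which is nonnegative for all p ≥ 15.
Combining, 3·2^(p + 1) ≥ 19(p+1)^3 + 15(p+1)^2.
This completes the induction.
Hence the smallest such M is 15.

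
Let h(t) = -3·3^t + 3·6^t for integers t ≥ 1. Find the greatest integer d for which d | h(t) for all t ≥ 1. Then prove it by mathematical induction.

Computing the first values: h(1) = 9 and h(2) = 81; gcd(9, 81) = 9, so d ≤ 9.
We prove 9 | -3·3^t + 3·6^t for all t ≥ 1 by induction on t.
Base case (t = 1): h(1) = 9 = 9·(1), so 9 | h(1).
Inductive step: assume the claim holds for t = i, i.e. 9 | h(i). Then
h(i+1) − 6·h(i) = (-3·3^(i+1) + 3·6^(i+1)) − 6·(-3·3^i + 3·6^i) = (-3)·3^i·(3 − 6) = (9)·3^i. Since 9 | h(i) by the inductive hypothesis, 9 | 6·h(i); and 9 | 9 since 9 = 9·1. Therefore 9 | h(i+1).
Hence, by induction on t, the claim holds for every t ≥ 1.
Therefore the largest such d is 9.

d = 9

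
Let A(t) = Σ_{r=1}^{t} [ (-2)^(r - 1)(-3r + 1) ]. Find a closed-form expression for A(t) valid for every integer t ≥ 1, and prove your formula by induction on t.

We claim A(t) = (-2)^t·t for all t ≥ 1.
For the base case t = 1: A(1) = -2, and the closed form gives -2. They agree.
Inductive step: assume the claim holds for t = r, so A(r) = (-2)^r·r.
Then A(r+1) = A(r) + ((-2)^r(-3r - 2)) = ((-2)^r·r) + ((-2)^r(-3r - 2)).
Simplifying, A(r+1) = (-2)^(r + 1)(r + 1) = (-2)^(r+1)·(r+1),
which is the closed form with t = r+1.
Hence, by induction on t, the claim holds for every t ≥ 1.

A(t) = (-2)^t·t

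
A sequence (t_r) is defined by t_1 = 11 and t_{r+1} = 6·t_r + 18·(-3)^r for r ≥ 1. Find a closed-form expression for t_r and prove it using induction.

Computing the first terms: t_1 = 11, t_2 = 12, t_3 = 234. This suggests t_r = -2(-3)^r + 5·6^(r - 1).
Base case (r = 1): the formula gives 11 = 11 = t_1.
For the inductive step, assume it holds for an arbitrary p ≥ 1, so t_p = -2(-3)^p + 5·6^(p - 1).
Then t_{p+1} = 6·t_p + 18·(-3)^p = 6·(-2(-3)^p + 5·6^(p - 1)) + 18·(-3)^p = -2(-3)^(p + 1) + 5·6^p = -2(-3)^(p+1) + 5·6^((p+1) - 1),
which is the claimed formula at r = p+1.
By induction, the statement is established for all r ≥ 1.

t_r = -2(-3)^r + 5·6^(r - 1)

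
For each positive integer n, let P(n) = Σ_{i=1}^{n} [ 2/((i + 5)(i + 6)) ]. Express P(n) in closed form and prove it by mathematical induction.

We claim P(n) = n/(3(n + 6)) for all n ≥ 1.
For the base case n = 1: P(1) = 1/21, and the closed form gives 1/21. They agree.
Suppose the result is true for n = i, so P(i) = i/(3(i + 6)).
Then P(i+1) = P(i) + (2/((i + 6)(i + 7))) = (i/(3(i + 6))) + (2/((i + 6)(i + 7))).
Simplifying, P(i+1) = (i + 1)/(3(i + 7)) = (i+1)/(3((i+1) + 6)),
which is the closed form with n = i+1.
By induction, the statement is established for all n ≥ 1.

P(n) = n/(3(n + 6))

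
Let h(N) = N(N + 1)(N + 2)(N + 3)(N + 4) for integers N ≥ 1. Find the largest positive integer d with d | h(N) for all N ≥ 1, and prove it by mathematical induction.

d = 120

Computing the first values: h(1) = 120 and h(2) = 720; gcd(120, 720) = 120, so d ≤ 120.
We prove 120 | N(N + 1)(N + 2)(N + 3)(N + 4) for all N ≥ 1 by induction on N.
For the base case N = 1: h(1) = 120 = 120·(1), so 120 | h(1).
Inductive step: assume the claim holds for N = m, i.e. 120 | h(m). Then
h(m+1) − h(m) = (m+1)·(m+2)·(m+3)·(m+4)·(m+5) − m·(m+1)·(m+2)·(m+3)·(m+4) = (m+1)·(m+2)·(m+3)·(m+4)·[(m+5) − m] = 5·(m+1)·(m+2)·(m+3)·(m+4). The product of 4 consecutive integers is divisible by (4)! = 24, so h(m+1) − h(m) is divisible by 5·24 = 120. By the inductive hypothesis 120 | h(m), hence 120 | h(m+1).
This completes the induction.
Therefore the largest such d is 120.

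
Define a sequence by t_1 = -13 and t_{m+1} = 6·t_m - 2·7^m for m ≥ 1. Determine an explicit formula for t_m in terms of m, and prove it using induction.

t_m = 6^(m - 1) - 2·7^m

Computing the first terms: t_1 = -13, t_2 = -92, t_3 = -650. This suggests t_m = 6^(m - 1) - 2·7^m.
Base step (m = 1): the formula gives -13 = -13 = t_1.
For the inductive step, assume it holds for an arbitrary k ≥ 1, so t_k = 6^(k - 1) - 2·7^k.
Then t_{k+1} = 6·t_k - 2·7^k = 6·(6^(k - 1) - 2·7^k) - 2·7^k = 6^k - 2·7^(k + 1) = 6^((k+1) - 1) - 2·7^(k+1),
which is the claimed formula at m = k+1.
By induction, the statement is established for all m ≥ 1.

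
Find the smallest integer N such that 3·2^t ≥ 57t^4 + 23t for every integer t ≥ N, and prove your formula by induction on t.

N = 23

At t = 22: 12582912 < 13353098, so the inequality fails and N ≥ 23. We prove 3·2^t ≥ 57t^4 + 23t for all t ≥ 23.
Base case (t = 23): 3·2^t = 25165824 and 57t^4 + 23t = 15951466, so 25165824 ≥ 15951466.
For the inductive step, assume it holds for an arbitrary j ≥ 23, so 3·2^j ≥ 57j^4 + 23j.
Then 3·2^(j + 1) = 2·(3·2^j) ≥ 2·(57j^4 + 23j).
Also, for j ≥ 23 we have 2·(57j^4 + 23j) ≥ 57(j+1)^4 + 23(j+1), since 2·(57j^4 + 23j) − (57(j+1)^4 + 23(j+1)) = 57j^4 - 228j^3 - 342j^2 - 205j - 80, which is nonnegative for all j ≥ 23.
Combining, 3·2^(j + 1) ≥ 57(j+1)^4 + 23(j+1).
This completes the induction.
Hence the smallest such N is 23.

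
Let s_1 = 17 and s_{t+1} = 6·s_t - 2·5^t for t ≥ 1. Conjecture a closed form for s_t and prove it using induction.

s_t = 2·5^t + 7·6^(t - 1)

Computing the first terms: s_1 = 17, s_2 = 92, s_3 = 502. This suggests s_t = 2·5^t + 7·6^(t - 1).
Base step (t = 1): the formula gives 17 = 17 = s_1.
For the inductive step, assume it holds for an arbitrary j ≥ 1, so s_j = 2·5^j + 7·6^(j - 1).
Then s_{j+1} = 6·s_j - 2·5^j = 6·(2·5^j + 7·6^(j - 1)) - 2·5^j = 2·5^(j + 1) + 7·6^j = 2·5^(j+1) + 7·6^((j+1) - 1),
which is the claimed formula at t = j+1.
By the principle of mathematical induction, the result holds for all t ≥ 1.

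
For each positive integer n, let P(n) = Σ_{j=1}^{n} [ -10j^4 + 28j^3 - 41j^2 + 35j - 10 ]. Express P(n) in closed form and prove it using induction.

P(n) = -n(2n^4 - 2n^3 + 3n^2 - 4n - 1)

We claim P(n) = -n(2n^4 - 2n^3 + 3n^2 - 4n - 1) for all n ≥ 1.
Base case (n = 1): P(1) = 2, and the closed form gives 2. They agree.
For the inductive step, assume it holds for an arbitrary j ≥ 1, so P(j) = j(-2j^4 + 2j^3 - 3j^2 + 4j + 1).
Then P(j+1) = P(j) + (-10j^4 - 12j^3 - 17j^2 - 3j + 2) = (j(-2j^4 + 2j^3 - 3j^2 + 4j + 1)) + (-10j^4 - 12j^3 - 17j^2 - 3j + 2).
Simplifying, P(j+1) = -(j + 1)(2j^4 + 6j^3 + 9j^2 + 4j - 2) = -(j+1)(2(j+1)^4 - 2(j+1)^3 + 3(j+1)^2 - 4(j+1) - 1),
which is the closed form with n = j+1.
This completes the induction.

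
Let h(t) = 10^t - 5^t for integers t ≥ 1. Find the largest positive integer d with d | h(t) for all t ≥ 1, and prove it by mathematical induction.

d = 5

Computing the first values: h(1) = 5 and h(2) = 75; gcd(5, 75) = 5, so d ≤ 5.
We prove 5 | 10^t - 5^t for all t ≥ 1 by induction on t.
For the base case t = 1: h(1) = 5 = 5·(1), so 5 | h(1).
Inductive step: suppose the statement holds for some r ≥ 1, i.e. 5 | h(r). Then
10^{r+1} − 5^{r+1} = 10·10^r − 5·5^r = 10·(10^r − 5^r) + (5)·5^r. The first term is divisible by 5 by the inductive hypothesis, and the second term (5)·5^r is divisible by 5 since 5 | 5. Hence 5 | h(r+1).
By the principle of mathematical induction, the result holds for all t ≥ 1.
Therefore the largest such d is 5.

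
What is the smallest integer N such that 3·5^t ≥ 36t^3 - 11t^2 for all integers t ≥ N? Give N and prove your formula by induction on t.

At t = 4: 1875 < 2128, so the inequality fails and N ≥ 5. We prove 3·5^t ≥ 36t^3 - 11t^2 for all t ≥ 5.
For the base case t = 5: 3·5^t = 9375 and 36t^3 - 11t^2 = 4225, so 9375 ≥ 4225.
Suppose the result is true for t = j, so 3·5^j ≥ 36j^3 - 11j^2.
Then 3·5^(j + 1) = 5·(3·5^j) ≥ 5·(36j^3 - 11j^2).
Also, for j ≥ 5 we have 5·(36j^3 - 11j^2) ≥ 36(j+1)^3 - 11(j+1)^2, since 5·(36j^3 - 11j^2) − (36(j+1)^3 - 11(j+1)^2) = 144j^3 - 152j^2 - 86j - 25, which is nonnegative for all j ≥ 5.
Combining, 3·5^(j + 1) ≥ 36(j+1)^3 - 11(j+1)^2.
This completes the induction.
Hence the smallest such N is 5.

N = 5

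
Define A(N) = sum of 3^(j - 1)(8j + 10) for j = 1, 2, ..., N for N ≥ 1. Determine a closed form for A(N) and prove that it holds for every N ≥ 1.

We claim A(N) = 3^N(4N + 3) - 3 for all N ≥ 1.
Base case (N = 1): A(1) = 18, and the closed form gives 18. They agree.
Inductive step: assume the claim holds for N = j, so A(j) = 3^j(4j + 3) - 3.
Then A(j+1) = A(j) + (3^j(8j + 18)) = (3^j(4j + 3) - 3) + (3^j(8j + 18)).
Simplifying, A(j+1) = 12·3^j·j + 21·3^j - 3 = 3^(j+1)(4(j+1) + 3) - 3,
which is the closed form with N = j+1.
This completes the induction.

A(N) = 3^N(4N + 3) - 3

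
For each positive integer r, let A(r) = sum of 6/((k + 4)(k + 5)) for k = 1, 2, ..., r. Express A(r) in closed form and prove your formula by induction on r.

A(r) = 6r/(5(r + 5))

We claim A(r) = 6r/(5(r + 5)) for all r ≥ 1.
Base case (r = 1): A(1) = 1/5, and the closed form gives 1/5. They agree.
For the inductive step, assume it holds for an arbitrary k ≥ 1, so A(k) = 6k/(5(k + 5)).
Then A(k+1) = A(k) + (6/((k + 5)(k + 6))) = (6k/(5(k + 5))) + (6/((k + 5)(k + 6))).
Simplifying, A(k+1) = 6(k + 1)/(5(k + 6)) = 6(k+1)/(5((k+1) + 5)),
which is the closed form with r = k+1.
This completes the induction.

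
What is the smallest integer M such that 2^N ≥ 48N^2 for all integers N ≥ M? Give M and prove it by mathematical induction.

M = 13

At N = 12: 4096 < 6912, so the inequality fails and M ≥ 13. We prove 2^N ≥ 48N^2 for all N ≥ 13.
Base case (N = 13): 2^N = 8192 and 48N^2 = 8112, so 8192 ≥ 8112.
For the inductive step, assume it holds for an arbitrary k ≥ 13, so 2^k ≥ 48k^2.
Then 2^(k + 1) = 2·(2^k) ≥ 2·(48k^2).
Also, for k ≥ 13 we have 2·(48k^2) ≥ 48(k+1)^2, since 2 ≥ (1 + 1/k)^2 for all k ≥ 13.
Combining, 2^(k + 1) ≥ 48(k+1)^2.
By the principle of mathematical induction, the result holds for all N ≥ 13.
Hence the smallest such M is 13.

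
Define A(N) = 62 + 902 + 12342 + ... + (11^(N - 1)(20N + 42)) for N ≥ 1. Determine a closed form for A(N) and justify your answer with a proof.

A(N) = 2·11^N(N + 2) - 4

We claim A(N) = 2·11^N(N + 2) - 4 for all N ≥ 1.
Base step (N = 1): A(1) = 62, and the closed form gives 62. They agree.
Inductive step: suppose the statement holds for some p ≥ 1, so A(p) = 2·11^p(p + 2) - 4.
Then A(p+1) = A(p) + (11^p(20p + 62)) = (2·11^p(p + 2) - 4) + (11^p(20p + 62)).
Simplifying, A(p+1) = 22·11^p·p + 66·11^p - 4 = 2·11^(p+1)((p+1) + 2) - 4,
which is the closed form with N = p+1.
Hence, by induction on N, the claim holds for every N ≥ 1.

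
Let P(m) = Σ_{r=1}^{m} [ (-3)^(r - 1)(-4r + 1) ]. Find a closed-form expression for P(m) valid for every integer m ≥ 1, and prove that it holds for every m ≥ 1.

We claim P(m) = (-3)^m·m for all m ≥ 1.
When m = 1: P(1) = -3, and the closed form gives -3. They agree.
Inductive step: assume the claim holds for m = r, so P(r) = (-3)^r·r.
Then P(r+1) = P(r) + ((-3)^r(-4r - 3)) = ((-3)^r·r) + ((-3)^r(-4r - 3)).
Simplifying, P(r+1) = (-3)^(r + 1)(r + 1) = (-3)^(r+1)·(r+1),
which is the closed form with m = r+1.
By the principle of mathematical induction, the result holds for all m ≥ 1.

P(m) = (-3)^m·m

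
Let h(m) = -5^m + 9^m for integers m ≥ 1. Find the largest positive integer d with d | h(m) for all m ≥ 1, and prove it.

d = 4

Computing the first values: h(1) = 4 and h(2) = 56; gcd(4, 56) = 4, so d ≤ 4.
We prove 4 | -5^m + 9^m for all m ≥ 1 by induction on m.
Base case (m = 1): h(1) = 4 = 4·(1), so 4 | h(1).
For the inductive step, assume it holds for an arbitrary j ≥ 1, i.e. 4 | h(j). Then
9^{j+1} − 5^{j+1} = 9·9^j − 5·5^j = 9·(9^j − 5^j) + (4)·5^j. The first term is divisible by 4 by the inductive hypothesis, and the second term (4)·5^j is divisible by 4 since 4 | 4. Hence 4 | h(j+1).
By induction, the statement is established for all m ≥ 1.
Therefore the largest such d is 4.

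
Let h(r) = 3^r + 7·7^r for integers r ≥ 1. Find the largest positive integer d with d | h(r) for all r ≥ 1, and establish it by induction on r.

d = 4

Computing the first values: h(1) = 52 and h(2) = 352; gcd(52, 352) = 4, so d ≤ 4.
We prove 4 | 3^r + 7·7^r for all r ≥ 1 by induction on r.
Base case (r = 1): h(1) = 52 = 4·(13), so 4 | h(1).
Inductive step: suppose the statement holds for some i ≥ 1, i.e. 4 | h(i). Then
h(i+1) − 7·h(i) = (3^(i+1) + 7·7^(i+1)) − 7·(3^i + 7·7^i) = (1)·3^i·(3 − 7) = (-4)·3^i. Since 4 | h(i) by the inductive hypothesis, 4 | 7·h(i); and 4 | -4 since -4 = 4·-1. Therefore 4 | h(i+1).
Hence, by induction on r, the claim holds for every r ≥ 1.
Therefore the largest such d is 4.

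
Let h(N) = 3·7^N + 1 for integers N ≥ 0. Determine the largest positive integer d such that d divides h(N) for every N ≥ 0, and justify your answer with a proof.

d = 2

Computing the first values: h(0) = 4 and h(1) = 22; gcd(4, 22) = 2, so d ≤ 2.
We prove 2 | 3·7^N + 1 for all N ≥ 0 by induction on N.
When N = 0: h(0) = 4 = 2·(2), so 2 | h(0).
Inductive step: suppose the statement holds for some r ≥ 0, i.e. 2 | h(r). Then
h(r+1) = 3·7^(r+1) + 1 = 7·(3·7^r + 1) - 6 = 7·h(r) - 6. The first term is divisible by 2 by the inductive hypothesis, and -6 is divisible by 2. Hence 2 | h(r+1).
Hence, by induction on N, the claim holds for every N ≥ 0.
Therefore the largest such d is 2.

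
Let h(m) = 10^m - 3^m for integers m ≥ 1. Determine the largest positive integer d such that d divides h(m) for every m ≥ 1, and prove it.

Computing the first values: h(1) = 7 and h(2) = 91; gcd(7, 91) = 7, so d ≤ 7.
We prove 7 | 10^m - 3^m for all m ≥ 1 by induction on m.
For the base case m = 1: h(1) = 7 = 7·(1), so 7 | h(1).
Inductive step: assume the claim holds for m = i, i.e. 7 | h(i). Then
10^{i+1} − 3^{i+1} = 10·10^i − 3·3^i = 10·(10^i − 3^i) + (7)·3^i. The first term is divisible by 7 by the inductive hypothesis, and the second term (7)·3^i is divisible by 7 since 7 | 7. Hence 7 | h(i+1).
This completes the induction.
Therefore the largest such d is 7.

d = 7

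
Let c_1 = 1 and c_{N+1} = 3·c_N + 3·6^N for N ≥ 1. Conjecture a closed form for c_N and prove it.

c_N = -5·3^(N - 1) + 6^N

Computing the first terms: c_1 = 1, c_2 = 21, c_3 = 171. This suggests c_N = -5·3^(N - 1) + 6^N.
Base step (N = 1): the formula gives 1 = 1 = c_1.
Inductive step: assume the claim holds for N = i, so c_i = -5·3^(i - 1) + 6^i.
Then c_{i+1} = 3·c_i + 3·6^i = 3·(-5·3^(i - 1) + 6^i) + 3·6^i = -5·3^i + 6^(i + 1) = -5·3^((i+1) - 1) + 6^(i+1),
which is the claimed formula at N = i+1.
Hence, by induction on N, the claim holds for every N ≥ 1.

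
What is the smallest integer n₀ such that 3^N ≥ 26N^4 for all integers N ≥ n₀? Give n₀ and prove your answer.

n₀ = 13

At N = 12: 531441 < 539136, so the inequality fails and n₀ ≥ 13. We prove 3^N ≥ 26N^4 for all N ≥ 13.
For the base case N = 13: 3^N = 1594323 and 26N^4 = 742586, so 1594323 ≥ 742586.
Suppose the result is true for N = k, so 3^k ≥ 26k^4.
Then 3^(k + 1) = 3·(3^k) ≥ 3·(26k^4).
Also, for k ≥ 13 we have 3·(26k^4) ≥ 26(k+1)^4, since 3 ≥ (1 + 1/k)^4 for all k ≥ 13.
Combining, 3^(k + 1) ≥ 26(k+1)^4.
By the principle of mathematical induction, the result holds for all N ≥ 13.
Hence the smallest such n₀ is 13.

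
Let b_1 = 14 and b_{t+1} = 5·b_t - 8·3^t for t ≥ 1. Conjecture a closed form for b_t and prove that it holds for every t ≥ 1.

b_t = 4·3^t + 2·5^(t - 1)

Computing the first terms: b_1 = 14, b_2 = 46, b_3 = 158. This suggests b_t = 4·3^t + 2·5^(t - 1).
Base case (t = 1): the formula gives 14 = 14 = b_1.
Inductive step: suppose the statement holds for some k ≥ 1, so b_k = 4·3^k + 2·5^(k - 1).
Then b_{k+1} = 5·b_k - 8·3^k = 5·(4·3^k + 2·5^(k - 1)) - 8·3^k = 4·3^(k + 1) + 2·5^k = 4·3^(k+1) + 2·5^((k+1) - 1),
which is the claimed formula at t = k+1.
Hence, by induction on t, the claim holds for every t ≥ 1.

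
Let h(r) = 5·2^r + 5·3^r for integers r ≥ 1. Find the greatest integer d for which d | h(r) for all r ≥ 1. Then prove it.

d = 5

Computing the first values: h(1) = 25 and h(2) = 65; gcd(25, 65) = 5, so d ≤ 5.
We prove 5 | 5·2^r + 5·3^r for all r ≥ 1 by induction on r.
Base case (r = 1): h(1) = 25 = 5·(5), so 5 | h(1).
For the inductive step, assume it holds for an arbitrary p ≥ 1, i.e. 5 | h(p). Then
h(p+1) − 3·h(p) = (5·2^(p+1) + 5·3^(p+1)) − 3·(5·2^p + 5·3^p) = (5)·2^p·(2 − 3) = (-5)·2^p. Since 5 | h(p) by the inductive hypothesis, 5 | 3·h(p); and 5 | -5 since -5 = 5·-1. Therefore 5 | h(p+1).
By induction, the statement is established for all r ≥ 1.
Therefore the largest such d is 5.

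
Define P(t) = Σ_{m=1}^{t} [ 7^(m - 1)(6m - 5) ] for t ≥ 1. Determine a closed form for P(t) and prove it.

We claim P(t) = 7^t(t - 1) + 1 for all t ≥ 1.
When t = 1: P(1) = 1, and the closed form gives 1. They agree.
Inductive step: suppose the statement holds for some m ≥ 1, so P(m) = 7^m(m - 1) + 1.
Then P(m+1) = P(m) + (7^m(6m + 1)) = (7^m(m - 1) + 1) + (7^m(6m + 1)).
Simplifying, P(m+1) = 7^(m + 1)m + 1 = 7^(m+1)((m+1) - 1) + 1,
which is the closed form with t = m+1.
This completes the induction.

P(t) = 7^t(t - 1) + 1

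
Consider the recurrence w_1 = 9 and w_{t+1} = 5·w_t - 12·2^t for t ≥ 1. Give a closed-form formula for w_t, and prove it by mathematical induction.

w_t = 2^(t + 2) + 5^(t - 1)

Computing the first terms: w_1 = 9, w_2 = 21, w_3 = 57. This suggests w_t = 2^(t + 2) + 5^(t - 1).
When t = 1: the formula gives 9 = 9 = w_1.
Inductive step: suppose the statement holds for some m ≥ 1, so w_m = 2^(m + 2) + 5^(m - 1).
Then w_{m+1} = 5·w_m - 12·2^m = 5·(2^(m + 2) + 5^(m - 1)) - 12·2^m = 2^(m + 3) + 5^m = 2^((m+1) + 2) + 5^((m+1) - 1),
which is the claimed formula at t = m+1.
By the principle of mathematical induction, the result holds for all t ≥ 1.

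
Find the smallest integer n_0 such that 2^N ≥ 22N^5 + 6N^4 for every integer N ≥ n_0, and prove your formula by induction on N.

At N = 28: 268435456 < 382316032, so the inequality fails and n_0 ≥ 29. We prove 2^N ≥ 22N^5 + 6N^4 for all N ≥ 29.
Base case (N = 29): 2^N = 536870912 and 22N^5 + 6N^4 = 455488964, so 536870912 ≥ 455488964.
Suppose the result is true for N = i, so 2^i ≥ 22i^5 + 6i^4.
Then 2^(i + 1) = 2·(2^i) ≥ 2·(22i^5 + 6i^4).
Also, for i ≥ 29 we have 2·(22i^5 + 6i^4) ≥ 22(i+1)^5 + 6(i+1)^4, since 2·(22i^5 + 6i^4) − (22(i+1)^5 + 6(i+1)^4) = 22i^5 - 104i^4 - 244i^3 - 256i^2 - 134i - 28, which is nonnegative for all i ≥ 29.
Combining, 2^(i + 1) ≥ 22(i+1)^5 + 6(i+1)^4.
By the principle of mathematical induction, the result holds for all N ≥ 29.
Hence the smallest such n_0 is 29.

n_0 = 29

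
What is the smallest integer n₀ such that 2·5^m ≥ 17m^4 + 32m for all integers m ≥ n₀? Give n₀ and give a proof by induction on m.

At m = 5: 6250 < 10785, so the inequality fails and n₀ ≥ 6. We prove 2·5^m ≥ 17m^4 + 32m for all m ≥ 6.
For the base case m = 6: 2·5^m = 31250 and 17m^4 + 32m = 22224, so 31250 ≥ 22224.
Inductive step: assume the claim holds for m = r, so 2·5^r ≥ 17r^4 + 32r.
Then 2·5^(r + 1) = 5·(2·5^r) ≥ 5·(17r^4 + 32r).
Also, for r ≥ 6 we have 5·(17r^4 + 32r) ≥ 17(r+1)^4 + 32(r+1), since 5·(17r^4 + 32r) − (17(r+1)^4 + 32(r+1)) = 68r^4 - 68r^3 - 102r^2 + 60r - 49, which is nonnegative for all r ≥ 6.
Combining, 2·5^(r + 1) ≥ 17(r+1)^4 + 32(r+1).
This completes the induction.
Hence the smallest such n₀ is 6.

n₀ = 6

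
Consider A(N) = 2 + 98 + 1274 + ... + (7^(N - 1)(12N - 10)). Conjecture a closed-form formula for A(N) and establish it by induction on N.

We claim A(N) = 2·7^N(N - 1) + 2 for all N ≥ 1.
Base step (N = 1): A(1) = 2, and the closed form gives 2. They agree.
For the inductive step, assume it holds for an arbitrary k ≥ 1, so A(k) = 2·7^k(k - 1) + 2.
Then A(k+1) = A(k) + (7^k(12k + 2)) = (2·7^k(k - 1) + 2) + (7^k(12k + 2)).
Simplifying, A(k+1) = 14·7^k·k + 2 = 2·7^(k+1)((k+1) - 1) + 2,
which is the closed form with N = k+1.
By induction, the statement is established for all N ≥ 1.

A(N) = 2·7^N(N - 1) + 2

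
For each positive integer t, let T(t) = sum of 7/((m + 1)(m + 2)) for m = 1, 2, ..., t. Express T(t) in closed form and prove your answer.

We claim T(t) = 7t/(2(t + 2)) for all t ≥ 1.
Base step (t = 1): T(1) = 7/6, and the closed form gives 7/6. They agree.
Inductive step: suppose the statement holds for some m ≥ 1, so T(m) = 7m/(2(m + 2)).
Then T(m+1) = T(m) + (7/((m + 2)(m + 3))) = (7m/(2(m + 2))) + (7/((m + 2)(m + 3))).
Simplifying, T(m+1) = 7(m + 1)/(2(m + 3)) = 7(m+1)/(2((m+1) + 2)),
which is the closed form with t = m+1.
By the principle of mathematical induction, the result holds for all t ≥ 1.

T(t) = 7t/(2(t + 2))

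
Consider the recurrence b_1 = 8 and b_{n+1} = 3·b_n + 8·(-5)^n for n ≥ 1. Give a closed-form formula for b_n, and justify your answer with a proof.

Computing the first terms: b_1 = 8, b_2 = -16, b_3 = 152. This suggests b_n = -(-5)^n + 3^n.
For the base case n = 1: the formula gives 8 = 8 = b_1.
Inductive step: assume the claim holds for n = m, so b_m = -(-5)^m + 3^m.
Then b_{m+1} = 3·b_m + 8·(-5)^m = 3·(-(-5)^m + 3^m) + 8·(-5)^m = -(-5)^(m + 1) + 3^(m + 1),
which is the claimed formula at n = m+1.
This completes the induction.

b_n = -(-5)^n + 3^n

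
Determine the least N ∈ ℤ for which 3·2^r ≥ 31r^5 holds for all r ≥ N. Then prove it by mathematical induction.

N = 28

At r = 27: 402653184 < 444816117, so the inequality fails and N ≥ 28. We prove 3·2^r ≥ 31r^5 for all r ≥ 28.
For the base case r = 28: 3·2^r = 805306368 and 31r^5 = 533521408, so 805306368 ≥ 533521408.
For the inductive step, assume it holds for an arbitrary m ≥ 28, so 3·2^m ≥ 31m^5.
Then 3·2^(m + 1) = 2·(3·2^m) ≥ 2·(31m^5).
Also, for m ≥ 28 we have 2·(31m^5) ≥ 31(m+1)^5, since 2 ≥ (1 + 1/m)^5 for all m ≥ 28.
Combining, 3·2^(m + 1) ≥ 31(m+1)^5.
This completes the induction.
Hence the smallest such N is 28.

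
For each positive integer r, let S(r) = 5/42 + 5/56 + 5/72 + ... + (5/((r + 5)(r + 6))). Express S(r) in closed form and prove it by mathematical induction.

S(r) = 5r/(6(r + 6))

We claim S(r) = 5r/(6(r + 6)) for all r ≥ 1.
For the base case r = 1: S(1) = 5/42, and the closed form gives 5/42. They agree.
Inductive step: suppose the statement holds for some k ≥ 1, so S(k) = 5k/(6(k + 6)).
Then S(k+1) = S(k) + (5/((k + 6)(k + 7))) = (5k/(6(k + 6))) + (5/((k + 6)(k + 7))).
Simplifying, S(k+1) = 5(k + 1)/(6(k + 7)) = 5(k+1)/(6((k+1) + 6)),
which is the closed form with r = k+1.
By the principle of mathematical induction, the result holds for all r ≥ 1.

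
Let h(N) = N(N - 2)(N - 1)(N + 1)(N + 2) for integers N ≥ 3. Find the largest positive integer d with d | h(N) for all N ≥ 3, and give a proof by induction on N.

d = 120

Computing the first values: h(3) = 120 and h(4) = 720; gcd(120, 720) = 120, so d ≤ 120.
We prove 120 | N(N - 2)(N - 1)(N + 1)(N + 2) for all N ≥ 3 by induction on N.
Base case (N = 3): h(3) = 120 = 120·(1), so 120 | h(3).
Suppose the result is true for N = p, i.e. 120 | h(p). Then
h(p+1) − h(p) = (p-1)·p·(p+1)·(p+2)·(p+3) − (p-2)·(p-1)·p·(p+1)·(p+2) = (p-1)·p·(p+1)·(p+2)·[(p+3) − (p-2)] = 5·(p-1)·p·(p+1)·(p+2). The product of 4 consecutive integers is divisible by (4)! = 24, so h(p+1) − h(p) is divisible by 5·24 = 120. By the inductive hypothesis 120 | h(p), hence 120 | h(p+1).
By induction, the statement is established for all N ≥ 3.
Therefore the largest such d is 120.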